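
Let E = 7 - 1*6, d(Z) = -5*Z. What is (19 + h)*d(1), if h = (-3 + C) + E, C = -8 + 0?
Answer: -45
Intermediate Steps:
C = -8
E = 1 (E = 7 - 6 = 1)
h = -10 (h = (-3 - 8) + 1 = -11 + 1 = -10)
(19 + h)*d(1) = (19 - 10)*(-5*1) = 9*(-5) = -45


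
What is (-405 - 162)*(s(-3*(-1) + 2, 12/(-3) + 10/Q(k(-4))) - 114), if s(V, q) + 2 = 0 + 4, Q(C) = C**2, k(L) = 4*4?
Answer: 63504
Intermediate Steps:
k(L) = 16
s(V, q) = 2 (s(V, q) = -2 + (0 + 4) = -2 + 4 = 2)
(-405 - 162)*(s(-3*(-1) + 2, 12/(-3) + 10/Q(k(-4))) - 114) = (-405 - 162)*(2 - 114) = -567*(-112) = 63504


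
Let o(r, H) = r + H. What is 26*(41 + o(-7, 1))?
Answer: 910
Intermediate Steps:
o(r, H) = H + r
26*(41 + o(-7, 1)) = 26*(41 + (1 - 7)) = 26*(41 - 6) = 26*35 = 910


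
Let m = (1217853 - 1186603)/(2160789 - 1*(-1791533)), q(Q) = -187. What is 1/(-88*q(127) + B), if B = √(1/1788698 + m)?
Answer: 58167932038188368/957211489592477401397 - √98797760362446739259358/957211489592477401397 ≈ 6.0768e-5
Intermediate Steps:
m = 15625/1976161 (m = 31250/(2160789 + 1791533) = 31250/3952322 = 31250*(1/3952322) = 15625/1976161 ≈ 0.0079067)
B = √98797760362446739259358/3534755228378 (B = √(1/1788698 + 15625/1976161) = √(27950382411/3534755228378) = √98797760362446739259358/3534755228378 ≈ 0.088923)
1/(-88*q(127) + B) = 1/(-88*(-187) + √98797760362446739259358/3534755228378) = 1/(16456 + √98797760362446739259358/3534755228378)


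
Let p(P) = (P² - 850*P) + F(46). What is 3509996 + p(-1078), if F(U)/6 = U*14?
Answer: 5592244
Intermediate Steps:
F(U) = 84*U (F(U) = 6*(U*14) = 6*(14*U) = 84*U)
p(P) = 3864 + P² - 850*P (p(P) = (P² - 850*P) + 84*46 = (P² - 850*P) + 3864 = 3864 + P² - 850*P)
3509996 + p(-1078) = 3509996 + (3864 + (-1078)² - 850*(-1078)) = 3509996 + (3864 + 1162084 + 916300) = 3509996 + 2082248 = 5592244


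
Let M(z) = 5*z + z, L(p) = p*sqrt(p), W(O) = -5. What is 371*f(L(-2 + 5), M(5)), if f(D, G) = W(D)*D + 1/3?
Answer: 371/3 - 5565*sqrt(3) ≈ -9515.2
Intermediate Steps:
L(p) = p**(3/2)
M(z) = 6*z
f(D, G) = 1/3 - 5*D (f(D, G) = -5*D + 1/3 = 1/3 - 5*D)
371*f(L(-2 + 5), M(5)) = 371*(1/3 - 5*(-2 + 5)**(3/2)) = 371*(1/3 - 15*sqrt(3)) = 371/3 - 5565*sqrt(3)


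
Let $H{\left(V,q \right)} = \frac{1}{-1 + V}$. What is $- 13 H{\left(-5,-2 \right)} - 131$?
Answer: $- \frac{773}{6} \approx -128.83$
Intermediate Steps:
$- 13 H{\left(-5,-2 \right)} - 131 = - \frac{13}{-1 - 5} - 131 = - \frac{13}{-6} - 131 = \left(-13\right) \left(- \frac{1}{6}\right) - 131 = \frac{13}{6} - 131 = - \frac{773}{6}$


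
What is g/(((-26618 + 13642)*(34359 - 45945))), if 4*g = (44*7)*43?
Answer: 3311/150339936 ≈ 2.2023e-5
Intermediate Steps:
g = 3311 (g = ((44*7)*43)/4 = (308*43)/4 = (¼)*13244 = 3311)
g/(((-26618 + 13642)*(34359 - 45945))) = 3311/(((-26618 + 13642)*(34359 - 45945))) = 3311/((-12976*(-11586))) = 3311/150339936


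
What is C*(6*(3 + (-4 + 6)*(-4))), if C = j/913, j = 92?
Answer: -2760/913 ≈ -3.0230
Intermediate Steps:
C = 92/913 ≈ 0.10077
C*(6*(3 + (-4 + 6)*(-4))) = 92*(6*(3 + (-4 + 6)*(-4)))/913 = 92*(6*(3 + 2*(-4)))/913 = 92*(6*(3 - 8))/913 = 92*(6*(-5))/913 = (92/913)*(-30) = -2760/913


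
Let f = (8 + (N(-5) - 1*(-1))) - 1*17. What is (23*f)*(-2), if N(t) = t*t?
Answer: -782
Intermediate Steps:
N(t) = t**2
f = 17 (f = (8 + ((-5)**2 - 1*(-1))) - 1*17 = (8 + (25 + 1)) - 17 = (8 + 26) - 17 = 34 - 17 = 17)
(23*f)*(-2) = (23*17)*(-2) = 391*(-2) = -782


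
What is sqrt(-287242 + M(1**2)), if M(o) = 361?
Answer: I*sqrt(286881) ≈ 535.61*I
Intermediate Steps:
sqrt(-287242 + M(1**2)) = sqrt(-287242 + 361) = sqrt(-286881) = I*sqrt(286881)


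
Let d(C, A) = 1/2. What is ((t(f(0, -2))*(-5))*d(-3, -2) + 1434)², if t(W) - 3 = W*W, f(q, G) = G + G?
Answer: 7689529/4 ≈ 1.9224e+6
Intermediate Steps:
d(C, A) = ½
f(q, G) = 2*G
t(W) = 3 + W² (t(W) = 3 + W*W = 3 + W²)
((t(f(0, -2))*(-5))*d(-3, -2) + 1434)² = (((3 + (2*(-2))²)*(-5))*(½) + 1434)² = (((3 + (-4)²)*(-5))*(½) + 1434)² = (((3 + 16)*(-5))*(½) + 1434)² = ((19*(-5))*(½) + 1434)² = (-95*½ + 1434)² = (-95/2 + 1434)² = (2773/2)² = 7689529/4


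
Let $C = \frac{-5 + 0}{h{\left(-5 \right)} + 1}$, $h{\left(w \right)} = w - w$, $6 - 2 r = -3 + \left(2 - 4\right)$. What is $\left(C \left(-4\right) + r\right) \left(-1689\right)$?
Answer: $- \frac{86139}{2} \approx -43070.0$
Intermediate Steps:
$r = \frac{11}{2}$ ($r = 3 - \frac{-3 + \left(2 - 4\right)}{2} = 3 - \frac{-3 - 2}{2} = 3 - - \frac{5}{2} = 3 + \frac{5}{2} = \frac{11}{2} \approx 5.5$)
$h{\left(w \right)} = 0$
$C = -5$ ($C = \frac{-5 + 0}{0 + 1} = - \frac{5}{1} = \left(-5\right) 1 = -5$)
$\left(C \left(-4\right) + r\right) \left(-1689\right) = \left(\left(-5\right) \left(-4\right) + \frac{11}{2}\right) \left(-1689\right) = \left(20 + \frac{11}{2}\right) \left(-1689\right) = \frac{51}{2} \left(-1689\right) = - \frac{86139}{2}$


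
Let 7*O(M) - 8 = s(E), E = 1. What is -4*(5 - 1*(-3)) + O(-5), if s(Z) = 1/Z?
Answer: -215/7 ≈ -30.714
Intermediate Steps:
O(M) = 9/7 (O(M) = 8/7 + (⅐)/1 = 8/7 + (⅐)*1 = 8/7 + ⅐ = 9/7)
-4*(5 - 1*(-3)) + O(-5) = -4*(5 - 1*(-3)) + 9/7 = -4*(5 + 3) + 9/7 = -4*8 + 9/7 = -32 + 9/7 = -215/7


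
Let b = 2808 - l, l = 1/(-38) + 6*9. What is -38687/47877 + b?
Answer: 5009001575/1819326 ≈ 2753.2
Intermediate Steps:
l = 2051/38 (l = -1/38 + 54 = 2051/38 ≈ 53.974)
b = 104653/38 (b = 2808 - 1*2051/38 = 2808 - 2051/38 = 104653/38 ≈ 2754.0)
-38687/47877 + b = -38687/47877 + 104653/38 = 5009001575/1819326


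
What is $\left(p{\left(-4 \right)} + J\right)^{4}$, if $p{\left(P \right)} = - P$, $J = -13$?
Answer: $6561$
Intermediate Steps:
$\left(p{\left(-4 \right)} + J\right)^{4} = \left(\left(-1\right) \left(-4\right) - 13\right)^{4} = \left(4 - 13\right)^{4} = \left(-9\right)^{4} = 6561$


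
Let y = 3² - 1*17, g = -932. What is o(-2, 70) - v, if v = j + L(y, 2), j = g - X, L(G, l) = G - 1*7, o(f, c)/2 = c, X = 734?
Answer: 1821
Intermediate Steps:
o(f, c) = 2*c
y = -8 (y = 9 - 17 = -8)
L(G, l) = -7 + G (L(G, l) = G - 7 = -7 + G)
j = -1666 (j = -932 - 1*734 = -932 - 734 = -1666)
v = -1681 (v = -1666 + (-7 - 8) = -1666 - 15 = -1681)
o(-2, 70) - v = 2*70 - 1*(-1681) = 140 + 1681 = 1821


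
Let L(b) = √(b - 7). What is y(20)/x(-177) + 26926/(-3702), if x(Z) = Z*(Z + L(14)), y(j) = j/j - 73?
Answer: -210910679/28988511 - 12*√7/923999 ≈ -7.2757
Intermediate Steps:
L(b) = √(-7 + b)
y(j) = -72 (y(j) = 1 - 73 = -72)
x(Z) = Z*(Z + √7) (x(Z) = Z*(Z + √(-7 + 14)) = Z*(Z + √7))
y(20)/x(-177) + 26926/(-3702) = -72*(-1/(177*(-177 + √7))) + 26926/(-3702) = -72/(31329 - 177*√7) + 26926*(-1/3702) = -72/(31329 - 177*√7) - 13463/1851 = -13463/1851 - 72/(31329 - 177*√7)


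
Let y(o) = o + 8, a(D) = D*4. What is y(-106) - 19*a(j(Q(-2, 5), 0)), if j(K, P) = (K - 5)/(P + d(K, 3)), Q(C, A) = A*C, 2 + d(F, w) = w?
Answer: 1042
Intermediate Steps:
d(F, w) = -2 + w
j(K, P) = (-5 + K)/(1 + P) (j(K, P) = (K - 5)/(P + (-2 + 3)) = (-5 + K)/(P + 1) = (-5 + K)/(1 + P))
a(D) = 4*D
y(o) = 8 + o
y(-106) - 19*a(j(Q(-2, 5), 0)) = (8 - 106) - 76*(-5 + 5*(-2))/(1 + 0) = -98 - 76*(-5 - 10)/1 = -98 - 76*1*(-15) = -98 - 76*(-15) = -98 - 19*(-60) = -98 + 1140 = 1042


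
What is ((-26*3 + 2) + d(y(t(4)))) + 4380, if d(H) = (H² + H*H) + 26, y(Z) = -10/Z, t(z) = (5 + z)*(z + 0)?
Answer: 701485/162 ≈ 4330.2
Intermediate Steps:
t(z) = z*(5 + z) (t(z) = (5 + z)*z = z*(5 + z))
d(H) = 26 + 2*H² (d(H) = (H² + H²) + 26 = 2*H² + 26 = 26 + 2*H²)
((-26*3 + 2) + d(y(t(4)))) + 4380 = ((-26*3 + 2) + (26 + 2*(-10*1/(4*(5 + 4)))²)) + 4380 = ((-78 + 2) + (26 + 2*(-10/(4*9))²)) + 4380 = (-76 + (26 + 2*(-10/36)²)) + 4380 = (-76 + (26 + 2*(-10*1/36)²)) + 4380 = (-76 + (26 + 2*(-5/18)²)) + 4380 = (-76 + (26 + 2*(25/324))) + 4380 = (-76 + (26 + 25/162)) + 4380 = (-76 + 4237/162) + 4380 = -8075/162 + 4380 = 701485/162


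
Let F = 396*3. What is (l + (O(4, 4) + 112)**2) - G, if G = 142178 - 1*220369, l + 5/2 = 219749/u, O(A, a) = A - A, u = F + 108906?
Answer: 4994661802/55047 ≈ 90735.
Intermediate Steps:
F = 1188
u = 110094 (u = 1188 + 108906 = 110094)
O(A, a) = 0
l = -27743/55047 (l = -5/2 + 219749/110094 = -27743/55047 ≈ -0.50399)
G = -78191 (G = 142178 - 220369 = -78191)
(l + (O(4, 4) + 112)**2) - G = (-27743/55047 + (0 + 112)**2) - 1*(-78191) = (-27743/55047 + 112**2) + 78191 = (-27743/55047 + 12544) + 78191 = 690481825/55047 + 78191 = 4994661802/55047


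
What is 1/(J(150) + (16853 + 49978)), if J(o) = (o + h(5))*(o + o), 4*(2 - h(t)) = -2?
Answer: 1/112581 ≈ 8.8825e-6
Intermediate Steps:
h(t) = 5/2 (h(t) = 2 - 1/4*(-2) = 2 + 1/2 = 5/2)
J(o) = 2*o*(5/2 + o) (J(o) = (o + 5/2)*(o + o) = (5/2 + o)*(2*o) = 2*o*(5/2 + o))
1/(J(150) + (16853 + 49978)) = 1/(150*(5 + 2*150) + (16853 + 49978)) = 1/(150*(5 + 300) + 66831) = 1/(150*305 + 66831) = 1/(45750 + 66831) = 1/112581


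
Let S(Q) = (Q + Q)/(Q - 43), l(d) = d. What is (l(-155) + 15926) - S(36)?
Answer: 110469/7 ≈ 15781.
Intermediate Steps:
S(Q) = 2*Q/(-43 + Q) (S(Q) = (2*Q)/(-43 + Q) = 2*Q/(-43 + Q))
(l(-155) + 15926) - S(36) = (-155 + 15926) - 2*36/(-43 + 36) = 15771 - 2*36/(-7) = 15771 - 2*36*(-1)/7 = 15771 - 1*(-72/7) = 15771 + 72/7 = 110469/7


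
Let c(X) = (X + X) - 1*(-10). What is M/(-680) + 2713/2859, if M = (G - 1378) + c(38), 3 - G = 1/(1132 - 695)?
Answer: 1208326313/424790220 ≈ 2.8445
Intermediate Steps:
G = 1310/437 (G = 3 - 1/(1132 - 695) = 3 - 1/437 = 1310/437 ≈ 2.9977)
c(X) = 10 + 2*X (c(X) = 2*X + 10 = 10 + 2*X)
M = -563294/437 (M = (1310/437 - 1378) + (10 + 2*38) = -600876/437 + (10 + 76) = -600876/437 + 86 = -563294/437 ≈ -1289.0)
M/(-680) + 2713/2859 = -563294/437/(-680) + 2713/2859 = -563294/437*(-1/680) + 2713*(1/2859) = 281647/148580 + 2713/2859 = 1208326313/424790220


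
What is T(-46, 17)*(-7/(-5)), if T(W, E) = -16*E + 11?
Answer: -1827/5 ≈ -365.40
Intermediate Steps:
T(W, E) = 11 - 16*E
T(-46, 17)*(-7/(-5)) = (11 - 16*17)*(-7/(-5)) = (11 - 272)*(-7*(-⅕)) = -261*7/5 = -1827/5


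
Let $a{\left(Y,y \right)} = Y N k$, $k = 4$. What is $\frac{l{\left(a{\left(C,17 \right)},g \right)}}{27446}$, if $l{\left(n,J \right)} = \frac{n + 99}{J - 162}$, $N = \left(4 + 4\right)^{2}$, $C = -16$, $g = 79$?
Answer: $\frac{3997}{2278018} \approx 0.0017546$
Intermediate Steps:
$N = 64$ ($N = 8^{2} = 64$)
$a{\left(Y,y \right)} = 256 Y$ ($a{\left(Y,y \right)} = Y 64 \cdot 4 = 64 Y 4 = 256 Y$)
$l{\left(n,J \right)} = \frac{99 + n}{-162 + J}$
$\frac{l{\left(a{\left(C,17 \right)},g \right)}}{27446} = \frac{\frac{1}{-162 + 79} \left(99 + 256 \left(-16\right)\right)}{27446} = \frac{99 - 4096}{-83} \cdot \frac{1}{27446} = \left(- \frac{1}{83}\right) \left(-3997\right) \frac{1}{27446} = \frac{3997}{83} \cdot \frac{1}{27446} = \frac{3997}{2278018}$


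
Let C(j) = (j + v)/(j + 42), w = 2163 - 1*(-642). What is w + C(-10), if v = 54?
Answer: 22451/8 ≈ 2806.4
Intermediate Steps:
w = 2805 (w = 2163 + 642 = 2805)
C(j) = (54 + j)/(42 + j) (C(j) = (j + 54)/(j + 42) = (54 + j)/(42 + j))
w + C(-10) = 2805 + (54 - 10)/(42 - 10) = 2805 + 44/32 = 2805 + (1/32)*44 = 2805 + 11/8 = 22451/8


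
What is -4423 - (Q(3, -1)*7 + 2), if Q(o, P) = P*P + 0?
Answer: -4432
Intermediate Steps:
Q(o, P) = P² (Q(o, P) = P² + 0 = P²)
-4423 - (Q(3, -1)*7 + 2) = -4423 - ((-1)²*7 + 2) = -4423 - (1*7 + 2) = -4423 - (7 + 2) = -4423 - 1*9 = -4423 - 9 = -4432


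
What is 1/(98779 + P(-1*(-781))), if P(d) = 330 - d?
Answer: 1/98328 ≈ 1.0170e-5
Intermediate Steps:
1/(98779 + P(-1*(-781))) = 1/(98779 + (330 - (-1)*(-781))) = 1/(98779 + (330 - 1*781)) = 1/(98779 + (330 - 781)) = 1/(98779 - 451) = 1/98328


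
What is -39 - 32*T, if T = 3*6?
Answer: -615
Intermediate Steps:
T = 18
-39 - 32*T = -39 - 32*18 = -39 - 576 = -615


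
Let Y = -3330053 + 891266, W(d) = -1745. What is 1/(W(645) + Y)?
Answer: -1/2440532 ≈ -4.0975e-7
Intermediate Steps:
Y = -2438787
1/(W(645) + Y) = 1/(-1745 - 2438787) = 1/(-2440532) = -1/2440532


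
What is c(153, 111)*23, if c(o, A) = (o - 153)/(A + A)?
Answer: 0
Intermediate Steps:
c(o, A) = (-153 + o)/(2*A) (c(o, A) = (-153 + o)/((2*A)) = (-153 + o)*(1/(2*A)) = (-153 + o)/(2*A))
c(153, 111)*23 = ((½)*(-153 + 153)/111)*23 = ((½)*(1/111)*0)*23 = 0*23 = 0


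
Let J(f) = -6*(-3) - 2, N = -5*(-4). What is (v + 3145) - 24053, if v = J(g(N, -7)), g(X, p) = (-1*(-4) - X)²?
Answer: -20892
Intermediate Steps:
N = 20
g(X, p) = (4 - X)²
J(f) = 16 (J(f) = 18 - 2 = 16)
v = 16
(v + 3145) - 24053 = (16 + 3145) - 24053 = 3161 - 24053 = -20892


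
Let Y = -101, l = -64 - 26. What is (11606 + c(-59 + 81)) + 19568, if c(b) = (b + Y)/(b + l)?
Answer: 2119911/68 ≈ 31175.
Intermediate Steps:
l = -90
c(b) = (-101 + b)/(-90 + b) (c(b) = (b - 101)/(b - 90) = (-101 + b)/(-90 + b))
(11606 + c(-59 + 81)) + 19568 = (11606 + (-101 + (-59 + 81))/(-90 + (-59 + 81))) + 19568 = (11606 + (-101 + 22)/(-90 + 22)) + 19568 = (11606 - 79/(-68)) + 19568 = (11606 - 1/68*(-79)) + 19568 = (11606 + 79/68) + 19568 = 789287/68 + 19568 = 2119911/68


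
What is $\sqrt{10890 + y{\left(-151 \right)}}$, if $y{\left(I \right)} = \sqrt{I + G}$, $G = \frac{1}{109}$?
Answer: $\frac{\sqrt{129384090 + 109 i \sqrt{1793922}}}{109} \approx 104.36 + 0.058875 i$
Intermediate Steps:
$G = \frac{1}{109} \approx 0.0091743$
$y{\left(I \right)} = \sqrt{\frac{1}{109} + I}$ ($y{\left(I \right)} = \sqrt{I + \frac{1}{109}} = \sqrt{\frac{1}{109} + I}$)
$\sqrt{10890 + y{\left(-151 \right)}} = \sqrt{10890 + \frac{\sqrt{109 + 11881 \left(-151\right)}}{109}} = \sqrt{10890 + \frac{\sqrt{109 - 1794031}}{109}} = \sqrt{10890 + \frac{\sqrt{-1793922}}{109}} = \sqrt{10890 + \frac{i \sqrt{1793922}}{109}}$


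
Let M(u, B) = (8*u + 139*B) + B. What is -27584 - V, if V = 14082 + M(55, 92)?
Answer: -54986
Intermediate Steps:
M(u, B) = 8*u + 140*B
V = 27402 (V = 14082 + (8*55 + 140*92) = 14082 + (440 + 12880) = 14082 + 13320 = 27402)
-27584 - V = -27584 - 1*27402 = -27584 - 27402 = -54986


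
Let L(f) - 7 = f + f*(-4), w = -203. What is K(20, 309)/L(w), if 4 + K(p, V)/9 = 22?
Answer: 81/308 ≈ 0.26299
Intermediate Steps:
K(p, V) = 162 (K(p, V) = -36 + 9*22 = -36 + 198 = 162)
L(f) = 7 - 3*f (L(f) = 7 + (f + f*(-4)) = 7 + (f - 4*f) = 7 - 3*f)
K(20, 309)/L(w) = 162/(7 - 3*(-203)) = 162/(7 + 609) = 162/616 = 162*(1/616) = 81/308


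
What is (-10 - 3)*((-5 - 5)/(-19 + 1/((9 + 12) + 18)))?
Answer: -507/74 ≈ -6.8513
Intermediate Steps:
(-10 - 3)*((-5 - 5)/(-19 + 1/((9 + 12) + 18))) = -(-130)/(-19 + 1/(21 + 18)) = -(-130)/(-19 + 1/39) = -(-130)/(-740/39) = -(-130)*(-39)/740 = -13*39/74 = -507/74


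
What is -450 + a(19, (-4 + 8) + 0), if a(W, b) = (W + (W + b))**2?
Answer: 1314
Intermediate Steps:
a(W, b) = (b + 2*W)**2
-450 + a(19, (-4 + 8) + 0) = -450 + (((-4 + 8) + 0) + 2*19)**2 = -450 + ((4 + 0) + 38)**2 = -450 + (4 + 38)**2 = -450 + 42**2 = -450 + 1764 = 1314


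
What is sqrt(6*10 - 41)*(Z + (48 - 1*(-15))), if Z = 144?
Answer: 207*sqrt(19) ≈ 902.29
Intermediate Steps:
sqrt(6*10 - 41)*(Z + (48 - 1*(-15))) = sqrt(6*10 - 41)*(144 + (48 - 1*(-15))) = sqrt(60 - 41)*(144 + (48 + 15)) = sqrt(19)*(144 + 63) = sqrt(19)*207 = 207*sqrt(19)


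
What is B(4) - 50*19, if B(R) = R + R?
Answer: -942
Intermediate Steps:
B(R) = 2*R
B(4) - 50*19 = 2*4 - 50*19 = 8 - 950 = -942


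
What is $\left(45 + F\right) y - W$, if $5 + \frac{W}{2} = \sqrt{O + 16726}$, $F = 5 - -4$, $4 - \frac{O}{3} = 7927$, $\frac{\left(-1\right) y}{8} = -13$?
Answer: $5626 - 2 i \sqrt{7043} \approx 5626.0 - 167.85 i$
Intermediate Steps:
$y = 104$ ($y = \left(-8\right) \left(-13\right) = 104$)
$O = -23769$ ($O = 12 - 23781 = -23769$)
$F = 9$ ($F = 5 + 4 = 9$)
$W = -10 + 2 i \sqrt{7043}$ ($W = -10 + 2 \sqrt{-23769 + 16726} = -10 + 2 \sqrt{-7043} = -10 + 2 i \sqrt{7043} \approx -10.0 + 167.85 i$)
$\left(45 + F\right) y - W = \left(45 + 9\right) 104 - \left(-10 + 2 i \sqrt{7043}\right) = 54 \cdot 104 + \left(10 - 2 i \sqrt{7043}\right) = 5616 + \left(10 - 2 i \sqrt{7043}\right) = 5626 - 2 i \sqrt{7043}$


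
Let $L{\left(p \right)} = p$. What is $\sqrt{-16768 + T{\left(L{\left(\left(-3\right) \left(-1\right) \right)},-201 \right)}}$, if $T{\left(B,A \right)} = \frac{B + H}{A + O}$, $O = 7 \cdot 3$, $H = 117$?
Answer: $\frac{i \sqrt{150918}}{3} \approx 129.49 i$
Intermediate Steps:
$O = 21$
$T{\left(B,A \right)} = \frac{117 + B}{21 + A}$ ($T{\left(B,A \right)} = \frac{B + 117}{A + 21} = \frac{117 + B}{21 + A}$)
$\sqrt{-16768 + T{\left(L{\left(\left(-3\right) \left(-1\right) \right)},-201 \right)}} = \sqrt{-16768 + \frac{117 - -3}{21 - 201}} = \sqrt{-16768 + \frac{117 + 3}{-180}} = \sqrt{-16768 - \frac{2}{3}} = \sqrt{- \frac{50306}{3}} = \frac{i \sqrt{150918}}{3}$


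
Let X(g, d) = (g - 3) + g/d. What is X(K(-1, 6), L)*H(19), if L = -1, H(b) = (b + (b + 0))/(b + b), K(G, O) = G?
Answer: -3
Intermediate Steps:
H(b) = 1 (H(b) = (b + b)/((2*b)) = (2*b)*(1/(2*b)) = 1)
X(g, d) = -3 + g + g/d (X(g, d) = (-3 + g) + g/d = -3 + g + g/d)
X(K(-1, 6), L)*H(19) = (-3 - 1 - 1/(-1))*1 = (-3 - 1 - 1*(-1))*1 = (-3 - 1 + 1)*1 = -3*1 = -3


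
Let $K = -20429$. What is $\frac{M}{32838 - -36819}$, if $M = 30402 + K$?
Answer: $\frac{9973}{69657} \approx 0.14317$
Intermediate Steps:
$M = 9973$ ($M = 30402 - 20429 = 9973$)
$\frac{M}{32838 - -36819} = \frac{9973}{32838 - -36819} = \frac{9973}{32838 + 36819} = \frac{9973}{69657}$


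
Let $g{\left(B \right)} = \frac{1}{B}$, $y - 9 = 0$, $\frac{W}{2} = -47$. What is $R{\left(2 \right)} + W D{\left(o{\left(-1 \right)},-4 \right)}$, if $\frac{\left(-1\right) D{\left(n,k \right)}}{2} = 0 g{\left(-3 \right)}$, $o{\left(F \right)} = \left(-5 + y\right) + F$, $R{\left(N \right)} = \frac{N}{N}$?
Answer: $1$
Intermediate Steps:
$W = -94$ ($W = 2 \left(-47\right) = -94$)
$R{\left(N \right)} = 1$
$y = 9$ ($y = 9 + 0 = 9$)
$o{\left(F \right)} = 4 + F$ ($o{\left(F \right)} = \left(-5 + 9\right) + F = 4 + F$)
$D{\left(n,k \right)} = 0$ ($D{\left(n,k \right)} = - 2 \frac{0}{-3} = - 2 \cdot 0 \left(- \frac{1}{3}\right) = \left(-2\right) 0 = 0$)
$R{\left(2 \right)} + W D{\left(o{\left(-1 \right)},-4 \right)} = 1 - 0 = 1 + 0 = 1$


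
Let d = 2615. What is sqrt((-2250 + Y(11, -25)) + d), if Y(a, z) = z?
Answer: 2*sqrt(85) ≈ 18.439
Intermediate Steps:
sqrt((-2250 + Y(11, -25)) + d) = sqrt((-2250 - 25) + 2615) = sqrt(-2275 + 2615) = sqrt(340) = 2*sqrt(85)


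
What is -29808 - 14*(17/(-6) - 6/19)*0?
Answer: -29808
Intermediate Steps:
-29808 - 14*(17/(-6) - 6/19)*0 = -29808 - 14*(17*(-1/6) - 6*1/19)*0 = -29808 - 14*(-17/6 - 6/19)*0 = -29808 - 14*(-359/114)*0 = -29808 - (-2513)*0/57 = -29808 - 1*0 = -29808 + 0 = -29808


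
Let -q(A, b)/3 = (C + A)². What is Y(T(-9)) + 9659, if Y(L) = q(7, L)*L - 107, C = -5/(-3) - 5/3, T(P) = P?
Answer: 10875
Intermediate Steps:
C = 0 (C = -5*(-⅓) - 5*⅓ = 5/3 - 5/3 = 0)
q(A, b) = -3*A² (q(A, b) = -3*(0 + A)² = -3*A²)
Y(L) = -107 - 147*L (Y(L) = (-3*7²)*L - 107 = (-3*49)*L - 107 = -147*L - 107 = -107 - 147*L)
Y(T(-9)) + 9659 = (-107 - 147*(-9)) + 9659 = (-107 + 1323) + 9659 = 1216 + 9659 = 10875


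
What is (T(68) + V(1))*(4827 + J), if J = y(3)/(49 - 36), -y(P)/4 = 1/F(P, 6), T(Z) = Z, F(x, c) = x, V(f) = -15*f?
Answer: 9977197/39 ≈ 2.5583e+5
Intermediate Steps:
y(P) = -4/P
J = -4/39 (J = (-4/3)/(49 - 36) = -4*⅓/13 = -4/3*1/13 = -4/39 ≈ -0.10256)
(T(68) + V(1))*(4827 + J) = (68 - 15*1)*(4827 - 4/39) = (68 - 15)*(188249/39) = 53*(188249/39) = 9977197/39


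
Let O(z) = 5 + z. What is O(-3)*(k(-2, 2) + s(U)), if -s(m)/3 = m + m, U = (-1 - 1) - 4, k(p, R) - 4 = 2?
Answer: 84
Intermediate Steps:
k(p, R) = 6 (k(p, R) = 4 + 2 = 6)
U = -6 (U = -2 - 4 = -6)
s(m) = -6*m (s(m) = -3*(m + m) = -6*m)
O(-3)*(k(-2, 2) + s(U)) = (5 - 3)*(6 - 6*(-6)) = 2*(6 + 36) = 2*42 = 84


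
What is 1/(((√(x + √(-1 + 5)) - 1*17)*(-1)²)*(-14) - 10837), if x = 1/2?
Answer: -10599/112338311 + 7*√10/112338311 ≈ -9.4152e-5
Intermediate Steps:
x = ½ ≈ 0.50000
1/(((√(x + √(-1 + 5)) - 1*17)*(-1)²)*(-14) - 10837) = 1/(((√(½ + √(-1 + 5)) - 1*17)*(-1)²)*(-14) - 10837) = 1/(((√(½ + √4) - 17)*1)*(-14) - 10837) = 1/(((√(½ + 2) - 17)*1)*(-14) - 10837) = 1/(((√(5/2) - 17)*1)*(-14) - 10837) = 1/(((√10/2 - 17)*1)*(-14) - 10837) = 1/(((-17 + √10/2)*1)*(-14) - 10837) = 1/((-17 + √10/2)*(-14) - 10837) = 1/((238 - 7*√10) - 10837) = 1/(-10599 - 7*√10)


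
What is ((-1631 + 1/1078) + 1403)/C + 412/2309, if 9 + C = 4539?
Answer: 1444423133/11275632060 ≈ 0.12810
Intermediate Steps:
C = 4530 (C = -9 + 4539 = 4530)
((-1631 + 1/1078) + 1403)/C + 412/2309 = ((-1631 + 1/1078) + 1403)/4530 + 412/2309 = ((-1631 + 1/1078) + 1403)*(1/4530) + 412*(1/2309) = (-1758217/1078 + 1403)*(1/4530) + 412/2309 = -245783/1078*1/4530 + 412/2309 = -245783/4883340 + 412/2309 = 1444423133/11275632060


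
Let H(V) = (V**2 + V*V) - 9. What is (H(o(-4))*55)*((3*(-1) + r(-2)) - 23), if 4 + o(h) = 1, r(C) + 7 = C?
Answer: -17325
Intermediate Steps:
r(C) = -7 + C
o(h) = -3 (o(h) = -4 + 1 = -3)
H(V) = -9 + 2*V**2 (H(V) = (V**2 + V**2) - 9 = 2*V**2 - 9 = -9 + 2*V**2)
(H(o(-4))*55)*((3*(-1) + r(-2)) - 23) = ((-9 + 2*(-3)**2)*55)*((3*(-1) + (-7 - 2)) - 23) = ((-9 + 2*9)*55)*((-3 - 9) - 23) = ((-9 + 18)*55)*(-12 - 23) = (9*55)*(-35) = 495*(-35) = -17325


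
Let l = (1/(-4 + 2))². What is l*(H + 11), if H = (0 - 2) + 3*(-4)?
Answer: -¾ ≈ -0.75000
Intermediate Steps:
l = ¼ (l = (1/(-2))² = (-½)² = ¼ ≈ 0.25000)
H = -14 (H = -2 - 12 = -14)
l*(H + 11) = (-14 + 11)/4 = (¼)*(-3) = -¾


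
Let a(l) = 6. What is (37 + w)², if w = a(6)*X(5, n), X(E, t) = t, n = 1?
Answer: 1849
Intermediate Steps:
w = 6 (w = 6*1 = 6)
(37 + w)² = (37 + 6)² = 43² = 1849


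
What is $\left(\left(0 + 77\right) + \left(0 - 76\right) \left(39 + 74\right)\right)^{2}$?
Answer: $72437121$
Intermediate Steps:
$\left(\left(0 + 77\right) + \left(0 - 76\right) \left(39 + 74\right)\right)^{2} = \left(77 - 8588\right)^{2} = \left(-8511\right)^{2} = 72437121$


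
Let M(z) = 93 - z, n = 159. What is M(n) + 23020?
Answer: 22954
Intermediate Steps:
M(n) + 23020 = (93 - 1*159) + 23020 = (93 - 159) + 23020 = -66 + 23020 = 22954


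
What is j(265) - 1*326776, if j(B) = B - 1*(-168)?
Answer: -326343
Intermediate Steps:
j(B) = 168 + B (j(B) = B + 168 = 168 + B)
j(265) - 1*326776 = (168 + 265) - 1*326776 = 433 - 326776 = -326343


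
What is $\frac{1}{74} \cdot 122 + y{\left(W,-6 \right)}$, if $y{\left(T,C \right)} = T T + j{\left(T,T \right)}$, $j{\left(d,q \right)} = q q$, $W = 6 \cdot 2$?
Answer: $\frac{10717}{37} \approx 289.65$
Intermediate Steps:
$W = 12$
$j{\left(d,q \right)} = q^{2}$
$y{\left(T,C \right)} = 2 T^{2}$ ($y{\left(T,C \right)} = T T + T^{2} = T^{2} + T^{2} = 2 T^{2}$)
$\frac{1}{74} \cdot 122 + y{\left(W,-6 \right)} = \frac{1}{74} \cdot 122 + 2 \cdot 12^{2} = \frac{1}{74} \cdot 122 + 2 \cdot 144 = \frac{61}{37} + 288 = \frac{10717}{37}$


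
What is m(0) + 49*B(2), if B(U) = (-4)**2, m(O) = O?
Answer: 784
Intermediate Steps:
B(U) = 16
m(0) + 49*B(2) = 0 + 49*16 = 0 + 784 = 784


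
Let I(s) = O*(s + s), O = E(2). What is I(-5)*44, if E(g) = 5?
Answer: -2200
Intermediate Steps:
O = 5
I(s) = 10*s (I(s) = 5*(s + s) = 5*(2*s) = 10*s)
I(-5)*44 = (10*(-5))*44 = -50*44 = -2200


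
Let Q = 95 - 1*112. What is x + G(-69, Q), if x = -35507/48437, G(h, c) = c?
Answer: -858936/48437 ≈ -17.733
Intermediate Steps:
Q = -17 (Q = 95 - 112 = -17)
x = -35507/48437 (x = -35507*1/48437 = -35507/48437 ≈ -0.73306)
x + G(-69, Q) = -35507/48437 - 17 = -858936/48437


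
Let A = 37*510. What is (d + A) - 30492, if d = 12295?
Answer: 673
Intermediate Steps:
A = 18870
(d + A) - 30492 = (12295 + 18870) - 30492 = 31165 - 30492 = 673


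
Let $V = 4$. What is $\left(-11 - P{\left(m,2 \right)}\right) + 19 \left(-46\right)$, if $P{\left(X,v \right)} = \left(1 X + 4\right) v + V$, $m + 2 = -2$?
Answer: $-889$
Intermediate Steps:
$m = -4$ ($m = -2 - 2 = -4$)
$P{\left(X,v \right)} = 4 + v \left(4 + X\right)$ ($P{\left(X,v \right)} = \left(1 X + 4\right) v + 4 = \left(X + 4\right) v + 4 = \left(4 + X\right) v + 4 = v \left(4 + X\right) + 4 = 4 + v \left(4 + X\right)$)
$\left(-11 - P{\left(m,2 \right)}\right) + 19 \left(-46\right) = \left(-11 - \left(4 + 4 \cdot 2 - 8\right)\right) + 19 \left(-46\right) = \left(-11 - \left(4 + 8 - 8\right)\right) - 874 = \left(-11 - 4\right) - 874 = -15 - 874 = -889$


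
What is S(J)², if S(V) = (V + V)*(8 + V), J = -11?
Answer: 4356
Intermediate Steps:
S(V) = 2*V*(8 + V) (S(V) = (2*V)*(8 + V) = 2*V*(8 + V))
S(J)² = (2*(-11)*(8 - 11))² = (2*(-11)*(-3))² = 66² = 4356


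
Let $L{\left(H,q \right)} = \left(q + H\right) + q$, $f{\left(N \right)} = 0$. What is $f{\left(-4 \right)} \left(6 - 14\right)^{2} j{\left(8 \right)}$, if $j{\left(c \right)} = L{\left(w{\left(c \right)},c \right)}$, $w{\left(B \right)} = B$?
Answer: $0$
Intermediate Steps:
$L{\left(H,q \right)} = H + 2 q$ ($L{\left(H,q \right)} = \left(H + q\right) + q = H + 2 q$)
$j{\left(c \right)} = 3 c$ ($j{\left(c \right)} = c + 2 c = 3 c$)
$f{\left(-4 \right)} \left(6 - 14\right)^{2} j{\left(8 \right)} = 0 \left(6 - 14\right)^{2} \cdot 3 \cdot 8 = 0 \left(-8\right)^{2} \cdot 24 = 0 \cdot 64 \cdot 24 = 0 \cdot 24 = 0$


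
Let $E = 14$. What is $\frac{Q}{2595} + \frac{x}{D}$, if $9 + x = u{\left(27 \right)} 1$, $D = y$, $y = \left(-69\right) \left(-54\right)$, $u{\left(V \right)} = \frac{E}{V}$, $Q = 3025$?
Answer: $\frac{20248453}{17404146} \approx 1.1634$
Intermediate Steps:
$u{\left(V \right)} = \frac{14}{V}$
$y = 3726$
$D = 3726$
$x = - \frac{229}{27}$ ($x = -9 + \frac{14}{27} \cdot 1 = -9 + \frac{14}{27} = - \frac{229}{27} \approx -8.4815$)
$\frac{Q}{2595} + \frac{x}{D} = \frac{3025}{2595} - \frac{229}{27 \cdot 3726} = 3025 \cdot \frac{1}{2595} - \frac{229}{100602} = \frac{605}{519} - \frac{229}{100602} = \frac{20248453}{17404146}$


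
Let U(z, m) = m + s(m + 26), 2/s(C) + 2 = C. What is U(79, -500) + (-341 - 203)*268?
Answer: -34817497/238 ≈ -1.4629e+5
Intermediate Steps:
s(C) = 2/(-2 + C)
U(z, m) = m + 2/(24 + m) (U(z, m) = m + 2/(-2 + (m + 26)) = m + 2/(-2 + (26 + m)) = m + 2/(24 + m))
U(79, -500) + (-341 - 203)*268 = (2 - 500*(24 - 500))/(24 - 500) + (-341 - 203)*268 = (2 - 500*(-476))/(-476) - 544*268 = -(2 + 238000)/476 - 145792 = -1/476*238002 - 145792 = -119001/238 - 145792 = -34817497/238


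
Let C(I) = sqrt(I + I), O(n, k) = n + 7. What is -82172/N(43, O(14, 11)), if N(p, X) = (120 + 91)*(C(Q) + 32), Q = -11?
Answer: -1314752/110353 + 41086*I*sqrt(22)/110353 ≈ -11.914 + 1.7463*I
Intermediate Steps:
O(n, k) = 7 + n
C(I) = sqrt(2)*sqrt(I) (C(I) = sqrt(2*I) = sqrt(2)*sqrt(I))
N(p, X) = 6752 + 211*I*sqrt(22) (N(p, X) = (120 + 91)*(sqrt(2)*sqrt(-11) + 32) = 211*(sqrt(2)*(I*sqrt(11)) + 32) = 211*(I*sqrt(22) + 32) = 211*(32 + I*sqrt(22)) = 6752 + 211*I*sqrt(22))
-82172/N(43, O(14, 11)) = -82172/(6752 + 211*I*sqrt(22))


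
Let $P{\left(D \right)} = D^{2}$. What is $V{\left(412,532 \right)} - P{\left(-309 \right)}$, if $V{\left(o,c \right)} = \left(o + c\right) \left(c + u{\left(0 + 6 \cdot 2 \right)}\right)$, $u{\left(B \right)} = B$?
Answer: $418055$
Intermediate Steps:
$V{\left(o,c \right)} = \left(12 + c\right) \left(c + o\right)$ ($V{\left(o,c \right)} = \left(o + c\right) \left(c + \left(0 + 6 \cdot 2\right)\right) = \left(c + o\right) \left(c + \left(0 + 12\right)\right) = \left(c + o\right) \left(c + 12\right) = \left(c + o\right) \left(12 + c\right) = \left(12 + c\right) \left(c + o\right)$)
$V{\left(412,532 \right)} - P{\left(-309 \right)} = \left(532^{2} + 12 \cdot 532 + 12 \cdot 412 + 532 \cdot 412\right) - \left(-309\right)^{2} = \left(283024 + 6384 + 4944 + 219184\right) - 95481 = 513536 - 95481 = 418055$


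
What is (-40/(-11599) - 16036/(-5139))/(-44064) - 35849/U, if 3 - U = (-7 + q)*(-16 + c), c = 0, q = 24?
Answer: -2139970024401109/16415839679400 ≈ -130.36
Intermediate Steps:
U = 275 (U = 3 - (-7 + 24)*(-16 + 0) = 3 - 17*(-16) = 3 - 1*(-272) = 3 + 272 = 275)
(-40/(-11599) - 16036/(-5139))/(-44064) - 35849/U = (-40/(-11599) - 16036/(-5139))/(-44064) - 35849/275 = (-40*(-1/11599) - 16036*(-1/5139))*(-1/44064) - 35849*1/275 = (40/11599 + 16036/5139)*(-1/44064) - 3259/25 = (186207124/59607261)*(-1/44064) - 3259/25 = -46551781/656633587176 - 3259/25 = -2139970024401109/16415839679400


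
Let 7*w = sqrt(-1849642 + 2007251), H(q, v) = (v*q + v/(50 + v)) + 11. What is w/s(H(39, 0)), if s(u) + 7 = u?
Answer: 397/28 ≈ 14.179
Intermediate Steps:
H(q, v) = 11 + q*v + v/(50 + v) (H(q, v) = (q*v + v/(50 + v)) + 11 = 11 + q*v + v/(50 + v))
s(u) = -7 + u
w = 397/7 (w = sqrt(-1849642 + 2007251)/7 = sqrt(157609)/7 = (1/7)*397 = 397/7 ≈ 56.714)
w/s(H(39, 0)) = 397/(7*(-7 + (550 + 12*0 + 39*0**2 + 50*39*0)/(50 + 0))) = 397/(7*(-7 + (550 + 0 + 39*0 + 0)/50)) = 397/(7*(-7 + (550 + 0 + 0 + 0)/50)) = 397/(7*(-7 + (1/50)*550)) = 397/(7*(-7 + 11)) = (397/7)/4 = (397/7)*(1/4) = 397/28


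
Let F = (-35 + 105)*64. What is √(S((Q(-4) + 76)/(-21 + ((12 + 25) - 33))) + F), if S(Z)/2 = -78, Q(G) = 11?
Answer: 2*√1081 ≈ 65.757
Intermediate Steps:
F = 4480 (F = 70*64 = 4480)
S(Z) = -156 (S(Z) = 2*(-78) = -156)
√(S((Q(-4) + 76)/(-21 + ((12 + 25) - 33))) + F) = √(-156 + 4480) = √4324 = 2*√1081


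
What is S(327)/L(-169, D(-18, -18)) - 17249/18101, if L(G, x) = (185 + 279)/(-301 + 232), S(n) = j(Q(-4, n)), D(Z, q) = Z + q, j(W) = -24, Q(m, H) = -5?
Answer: 2746465/1049858 ≈ 2.6160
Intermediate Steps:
S(n) = -24
L(G, x) = -464/69 (L(G, x) = 464/(-69) = 464*(-1/69) = -464/69)
S(327)/L(-169, D(-18, -18)) - 17249/18101 = -24/(-464/69) - 17249/18101 = -24*(-69/464) - 17249*1/18101 = 207/58 - 17249/18101 = 2746465/1049858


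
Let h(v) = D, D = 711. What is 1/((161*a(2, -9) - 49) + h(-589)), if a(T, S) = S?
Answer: -1/787 ≈ -0.0012706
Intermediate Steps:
h(v) = 711
1/((161*a(2, -9) - 49) + h(-589)) = 1/((161*(-9) - 49) + 711) = 1/((-1449 - 49) + 711) = 1/(-1498 + 711) = 1/(-787) = -1/787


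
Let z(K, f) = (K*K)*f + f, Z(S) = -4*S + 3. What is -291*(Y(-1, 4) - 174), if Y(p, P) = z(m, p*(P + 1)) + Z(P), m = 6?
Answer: 108252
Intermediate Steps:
Z(S) = 3 - 4*S
z(K, f) = f + f*K² (z(K, f) = K²*f + f = f*K² + f = f + f*K²)
Y(p, P) = 3 - 4*P + 37*p*(1 + P) (Y(p, P) = (p*(P + 1))*(1 + 6²) + (3 - 4*P) = (p*(1 + P))*(1 + 36) + (3 - 4*P) = (p*(1 + P))*37 + (3 - 4*P) = 37*p*(1 + P) + (3 - 4*P) = 3 - 4*P + 37*p*(1 + P))
-291*(Y(-1, 4) - 174) = -291*((3 - 4*4 + 37*(-1)*(1 + 4)) - 174) = -291*((3 - 16 + 37*(-1)*5) - 174) = -291*((3 - 16 - 185) - 174) = -291*(-198 - 174) = -291*(-372) = 108252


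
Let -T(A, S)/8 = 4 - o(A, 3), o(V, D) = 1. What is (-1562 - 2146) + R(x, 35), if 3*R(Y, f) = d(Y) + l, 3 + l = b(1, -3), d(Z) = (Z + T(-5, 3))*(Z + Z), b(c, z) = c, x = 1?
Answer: -3724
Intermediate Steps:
T(A, S) = -24 (T(A, S) = -8*(4 - 1*1) = -8*(4 - 1) = -8*3 = -24)
d(Z) = 2*Z*(-24 + Z) (d(Z) = (Z - 24)*(Z + Z) = (-24 + Z)*(2*Z) = 2*Z*(-24 + Z))
l = -2 (l = -3 + 1 = -2)
R(Y, f) = -⅔ + 2*Y*(-24 + Y)/3 (R(Y, f) = (2*Y*(-24 + Y) - 2)/3 = (-2 + 2*Y*(-24 + Y))/3 = -⅔ + 2*Y*(-24 + Y)/3)
(-1562 - 2146) + R(x, 35) = (-1562 - 2146) + (-⅔ + (⅔)*1*(-24 + 1)) = -3708 + (-⅔ + (⅔)*1*(-23)) = -3708 + (-⅔ - 46/3) = -3708 - 16 = -3724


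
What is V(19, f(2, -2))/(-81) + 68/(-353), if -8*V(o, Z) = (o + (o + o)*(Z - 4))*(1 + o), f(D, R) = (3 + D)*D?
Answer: 424939/57186 ≈ 7.4308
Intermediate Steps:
f(D, R) = D*(3 + D)
V(o, Z) = -(1 + o)*(o + 2*o*(-4 + Z))/8 (V(o, Z) = -(o + (o + o)*(Z - 4))*(1 + o)/8 = -(o + (2*o)*(-4 + Z))*(1 + o)/8 = -(o + 2*o*(-4 + Z))*(1 + o)/8 = -(1 + o)*(o + 2*o*(-4 + Z))/8)
V(19, f(2, -2))/(-81) + 68/(-353) = ((1/8)*19*(7 - 4*(3 + 2) + 7*19 - 2*2*(3 + 2)*19))/(-81) + 68/(-353) = ((1/8)*19*(7 - 4*5 + 133 - 2*2*5*19))*(-1/81) + 68*(-1/353) = ((1/8)*19*(7 - 2*10 + 133 - 2*10*19))*(-1/81) - 68/353 = ((1/8)*19*(7 - 20 + 133 - 380))*(-1/81) - 68/353 = ((1/8)*19*(-260))*(-1/81) - 68/353 = -1235/2*(-1/81) - 68/353 = 1235/162 - 68/353 = 424939/57186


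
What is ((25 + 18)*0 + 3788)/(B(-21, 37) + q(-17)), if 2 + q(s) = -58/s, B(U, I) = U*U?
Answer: 64396/7521 ≈ 8.5622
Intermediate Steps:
B(U, I) = U²
q(s) = -2 - 58/s
((25 + 18)*0 + 3788)/(B(-21, 37) + q(-17)) = ((25 + 18)*0 + 3788)/((-21)² + (-2 - 58/(-17))) = (43*0 + 3788)/(441 + (-2 - 58*(-1/17))) = (0 + 3788)/(441 + (-2 + 58/17)) = 3788/(441 + 24/17) = 3788/(7521/17) = 3788*(17/7521) = 64396/7521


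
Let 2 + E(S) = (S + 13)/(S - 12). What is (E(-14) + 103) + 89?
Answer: 4941/26 ≈ 190.04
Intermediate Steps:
E(S) = -2 + (13 + S)/(-12 + S) (E(S) = -2 + (S + 13)/(S - 12) = -2 + (13 + S)/(-12 + S))
(E(-14) + 103) + 89 = ((37 - 1*(-14))/(-12 - 14) + 103) + 89 = ((37 + 14)/(-26) + 103) + 89 = (-1/26*51 + 103) + 89 = (-51/26 + 103) + 89 = 2627/26 + 89 = 4941/26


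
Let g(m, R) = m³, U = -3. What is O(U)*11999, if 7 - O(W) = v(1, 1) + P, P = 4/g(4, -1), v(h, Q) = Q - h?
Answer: 1331889/16 ≈ 83243.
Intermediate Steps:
P = 1/16 (P = 4/(4³) = 4/64 = 4*(1/64) = 1/16 ≈ 0.062500)
O(W) = 111/16 (O(W) = 7 - ((1 - 1*1) + 1/16) = 7 - ((1 - 1) + 1/16) = 7 - (0 + 1/16) = 7 - 1*1/16 = 7 - 1/16 = 111/16)
O(U)*11999 = (111/16)*11999 = 1331889/16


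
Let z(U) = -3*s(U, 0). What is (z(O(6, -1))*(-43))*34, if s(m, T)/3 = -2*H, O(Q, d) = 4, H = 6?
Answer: -157896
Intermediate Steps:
s(m, T) = -36 (s(m, T) = 3*(-2*6) = 3*(-12) = -36)
z(U) = 108 (z(U) = -3*(-36) = 108)
(z(O(6, -1))*(-43))*34 = (108*(-43))*34 = -4644*34 = -157896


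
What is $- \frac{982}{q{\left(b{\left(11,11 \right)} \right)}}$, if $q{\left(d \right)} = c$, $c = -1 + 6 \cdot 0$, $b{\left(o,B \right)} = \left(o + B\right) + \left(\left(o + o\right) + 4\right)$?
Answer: $982$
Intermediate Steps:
$b{\left(o,B \right)} = 4 + B + 3 o$ ($b{\left(o,B \right)} = \left(B + o\right) + \left(2 o + 4\right) = \left(B + o\right) + \left(4 + 2 o\right) = 4 + B + 3 o$)
$c = -1$ ($c = -1 + 0 = -1$)
$q{\left(d \right)} = -1$
$- \frac{982}{q{\left(b{\left(11,11 \right)} \right)}} = - \frac{982}{-1} = \left(-982\right) \left(-1\right) = 982$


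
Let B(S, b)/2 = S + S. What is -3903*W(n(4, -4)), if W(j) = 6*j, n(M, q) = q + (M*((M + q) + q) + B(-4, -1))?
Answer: 843048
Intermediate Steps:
B(S, b) = 4*S (B(S, b) = 2*(S + S) = 2*(2*S) = 4*S)
n(M, q) = -16 + q + M*(M + 2*q) (n(M, q) = q + (M*((M + q) + q) + 4*(-4)) = q + (M*(M + 2*q) - 16) = q + (-16 + M*(M + 2*q)) = -16 + q + M*(M + 2*q))
-3903*W(n(4, -4)) = -23418*(-16 - 4 + 4² + 2*4*(-4)) = -23418*(-16 - 4 + 16 - 32) = -23418*(-36) = -3903*(-216) = 843048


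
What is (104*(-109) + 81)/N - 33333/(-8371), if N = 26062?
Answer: 774509041/218165002 ≈ 3.5501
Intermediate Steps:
(104*(-109) + 81)/N - 33333/(-8371) = (104*(-109) + 81)/26062 - 33333/(-8371) = (-11336 + 81)*(1/26062) - 33333*(-1/8371) = -11255*1/26062 + 33333/8371 = -11255/26062 + 33333/8371 = 774509041/218165002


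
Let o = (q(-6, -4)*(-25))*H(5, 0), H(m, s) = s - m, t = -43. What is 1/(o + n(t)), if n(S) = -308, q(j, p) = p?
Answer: -1/808 ≈ -0.0012376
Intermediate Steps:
o = -500 (o = (-4*(-25))*(0 - 1*5) = 100*(0 - 5) = 100*(-5) = -500)
1/(o + n(t)) = 1/(-500 - 308) = 1/(-808) = -1/808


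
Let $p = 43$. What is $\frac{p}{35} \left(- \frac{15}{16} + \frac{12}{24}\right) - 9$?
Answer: $- \frac{763}{80} \approx -9.5375$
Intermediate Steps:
$\frac{p}{35} \left(- \frac{15}{16} + \frac{12}{24}\right) - 9 = \frac{43}{35} \left(- \frac{15}{16} + \frac{12}{24}\right) - 9 = 43 \cdot \frac{1}{35} \left(\left(-15\right) \frac{1}{16} + 12 \cdot \frac{1}{24}\right) + \left(-16 + 7\right) = \frac{43 \left(- \frac{15}{16} + \frac{1}{2}\right)}{35} - 9 = \frac{43}{35} \left(- \frac{7}{16}\right) - 9 = - \frac{43}{80} - 9 = - \frac{763}{80}$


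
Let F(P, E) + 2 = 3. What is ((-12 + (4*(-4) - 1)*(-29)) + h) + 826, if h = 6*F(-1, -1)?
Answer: 1313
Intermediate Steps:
F(P, E) = 1 (F(P, E) = -2 + 3 = 1)
h = 6 (h = 6*1 = 6)
((-12 + (4*(-4) - 1)*(-29)) + h) + 826 = ((-12 + (4*(-4) - 1)*(-29)) + 6) + 826 = ((-12 + (-16 - 1)*(-29)) + 6) + 826 = ((-12 - 17*(-29)) + 6) + 826 = ((-12 + 493) + 6) + 826 = (481 + 6) + 826 = 487 + 826 = 1313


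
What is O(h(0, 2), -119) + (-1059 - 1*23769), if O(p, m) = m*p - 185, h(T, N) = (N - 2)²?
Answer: -25013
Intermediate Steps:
h(T, N) = (-2 + N)²
O(p, m) = -185 + m*p
O(h(0, 2), -119) + (-1059 - 1*23769) = (-185 - 119*(-2 + 2)²) + (-1059 - 1*23769) = (-185 - 119*0²) + (-1059 - 23769) = (-185 - 119*0) - 24828 = (-185 + 0) - 24828 = -185 - 24828 = -25013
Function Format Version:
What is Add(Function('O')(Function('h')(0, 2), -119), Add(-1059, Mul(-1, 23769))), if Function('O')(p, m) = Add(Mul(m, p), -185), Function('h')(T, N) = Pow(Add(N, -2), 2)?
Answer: -25013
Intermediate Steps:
Function('h')(T, N) = Pow(Add(-2, N), 2)
Function('O')(p, m) = Add(-185, Mul(m, p))
Add(Function('O')(Function('h')(0, 2), -119), Add(-1059, Mul(-1, 23769))) = Add(Add(-185, Mul(-119, Pow(Add(-2, 2), 2))), Add(-1059, Mul(-1, 23769))) = Add(Add(-185, Mul(-119, Pow(0, 2))), Add(-1059, -23769)) = Add(Add(-185, Mul(-119, 0)), -24828) = Add(Add(-185, 0), -24828) = Add(-185, -24828) = -25013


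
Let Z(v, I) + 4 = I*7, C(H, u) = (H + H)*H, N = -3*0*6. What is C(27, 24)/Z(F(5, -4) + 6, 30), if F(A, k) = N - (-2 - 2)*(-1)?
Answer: 729/103 ≈ 7.0777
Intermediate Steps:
N = 0 (N = 0*6 = 0)
F(A, k) = -4 (F(A, k) = 0 - (-2 - 2)*(-1) = 0 - (-4)*(-1) = 0 - 1*4 = 0 - 4 = -4)
C(H, u) = 2*H² (C(H, u) = (2*H)*H = 2*H²)
Z(v, I) = -4 + 7*I (Z(v, I) = -4 + I*7 = -4 + 7*I)
C(27, 24)/Z(F(5, -4) + 6, 30) = (2*27²)/(-4 + 7*30) = (2*729)/(-4 + 210) = 1458/206 = 1458*(1/206) = 729/103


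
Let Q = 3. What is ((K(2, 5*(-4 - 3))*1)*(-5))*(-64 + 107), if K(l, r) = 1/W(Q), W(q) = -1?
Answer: 215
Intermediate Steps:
K(l, r) = -1 (K(l, r) = 1/(-1) = -1)
((K(2, 5*(-4 - 3))*1)*(-5))*(-64 + 107) = (-1*1*(-5))*(-64 + 107) = -1*(-5)*43 = 5*43 = 215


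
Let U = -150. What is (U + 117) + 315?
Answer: 282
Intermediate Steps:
(U + 117) + 315 = (-150 + 117) + 315 = -33 + 315 = 282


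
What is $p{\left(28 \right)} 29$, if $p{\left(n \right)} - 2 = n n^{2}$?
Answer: $636666$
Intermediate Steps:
$p{\left(n \right)} = 2 + n^{3}$ ($p{\left(n \right)} = 2 + n n^{2} = 2 + n^{3}$)
$p{\left(28 \right)} 29 = \left(2 + 28^{3}\right) 29 = \left(2 + 21952\right) 29 = 21954 \cdot 29 = 636666$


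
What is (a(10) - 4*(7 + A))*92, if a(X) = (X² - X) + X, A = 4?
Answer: 5152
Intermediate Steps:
a(X) = X²
(a(10) - 4*(7 + A))*92 = (10² - 4*(7 + 4))*92 = (100 - 4*11)*92 = (100 - 44)*92 = 56*92 = 5152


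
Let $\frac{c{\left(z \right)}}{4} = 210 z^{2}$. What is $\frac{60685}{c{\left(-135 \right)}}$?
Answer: $\frac{12137}{3061800} \approx 0.003964$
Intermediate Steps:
$c{\left(z \right)} = 840 z^{2}$ ($c{\left(z \right)} = 4 \cdot 210 z^{2} = 840 z^{2}$)
$\frac{60685}{c{\left(-135 \right)}} = \frac{60685}{840 \left(-135\right)^{2}} = \frac{60685}{840 \cdot 18225} = \frac{60685}{15309000} = 60685 \cdot \frac{1}{15309000} = \frac{12137}{3061800}$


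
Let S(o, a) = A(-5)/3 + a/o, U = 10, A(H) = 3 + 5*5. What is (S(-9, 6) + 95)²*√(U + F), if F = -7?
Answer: 96721*√3/9 ≈ 18614.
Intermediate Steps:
A(H) = 28 (A(H) = 3 + 25 = 28)
S(o, a) = 28/3 + a/o
(S(-9, 6) + 95)²*√(U + F) = ((28/3 + 6/(-9)) + 95)²*√(10 - 7) = ((28/3 + 6*(-⅑)) + 95)²*√3 = ((28/3 - ⅔) + 95)²*√3 = (26/3 + 95)²*√3 = (311/3)²*√3 = 96721*√3/9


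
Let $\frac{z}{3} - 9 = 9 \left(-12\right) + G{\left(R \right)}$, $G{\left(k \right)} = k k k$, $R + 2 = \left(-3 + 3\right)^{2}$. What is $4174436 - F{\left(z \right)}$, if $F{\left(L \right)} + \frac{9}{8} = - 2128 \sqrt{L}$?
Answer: $\frac{33395497}{8} + 2128 i \sqrt{321} \approx 4.1744 \cdot 10^{6} + 38126.0 i$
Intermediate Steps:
$R = -2$ ($R = -2 + \left(-3 + 3\right)^{2} = -2 + 0^{2} = -2 + 0 = -2$)
$G{\left(k \right)} = k^{3}$ ($G{\left(k \right)} = k^{2} k = k^{3}$)
$z = -321$ ($z = 27 + 3 \left(9 \left(-12\right) + \left(-2\right)^{3}\right) = 27 + 3 \left(-108 - 8\right) = 27 + 3 \left(-116\right) = 27 - 348 = -321$)
$F{\left(L \right)} = - \frac{9}{8} - 2128 \sqrt{L}$
$4174436 - F{\left(z \right)} = 4174436 - \left(- \frac{9}{8} - 2128 \sqrt{-321}\right) = 4174436 - \left(- \frac{9}{8} - 2128 i \sqrt{321}\right) = 4174436 + \left(\frac{9}{8} + 2128 i \sqrt{321}\right) = \frac{33395497}{8} + 2128 i \sqrt{321}$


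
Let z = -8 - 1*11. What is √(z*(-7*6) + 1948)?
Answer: √2746 ≈ 52.402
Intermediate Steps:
z = -19 (z = -8 - 11 = -19)
√(z*(-7*6) + 1948) = √(-(-133)*6 + 1948) = √(-19*(-42) + 1948) = √(798 + 1948) = √2746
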